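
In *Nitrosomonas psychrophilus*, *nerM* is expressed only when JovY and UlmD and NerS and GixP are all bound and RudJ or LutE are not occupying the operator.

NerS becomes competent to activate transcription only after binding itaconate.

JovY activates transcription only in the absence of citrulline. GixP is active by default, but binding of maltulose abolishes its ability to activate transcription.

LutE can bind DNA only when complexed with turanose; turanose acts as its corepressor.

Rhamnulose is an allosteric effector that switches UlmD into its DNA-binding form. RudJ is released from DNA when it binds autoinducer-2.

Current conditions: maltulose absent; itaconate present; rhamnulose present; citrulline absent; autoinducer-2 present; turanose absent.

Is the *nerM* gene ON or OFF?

ON

Citrulline is absent, so JovY is active.
Autoinducer-2 is present, so RudJ is inactive.
Rhamnulose is present, so UlmD is active.
Itaconate is present, so NerS is active.
Maltulose is absent, so GixP is active.
Turanose is absent, so LutE is inactive.
No repressor is bound and JovY and UlmD and NerS and GixP are active, so *nerM* is transcribed.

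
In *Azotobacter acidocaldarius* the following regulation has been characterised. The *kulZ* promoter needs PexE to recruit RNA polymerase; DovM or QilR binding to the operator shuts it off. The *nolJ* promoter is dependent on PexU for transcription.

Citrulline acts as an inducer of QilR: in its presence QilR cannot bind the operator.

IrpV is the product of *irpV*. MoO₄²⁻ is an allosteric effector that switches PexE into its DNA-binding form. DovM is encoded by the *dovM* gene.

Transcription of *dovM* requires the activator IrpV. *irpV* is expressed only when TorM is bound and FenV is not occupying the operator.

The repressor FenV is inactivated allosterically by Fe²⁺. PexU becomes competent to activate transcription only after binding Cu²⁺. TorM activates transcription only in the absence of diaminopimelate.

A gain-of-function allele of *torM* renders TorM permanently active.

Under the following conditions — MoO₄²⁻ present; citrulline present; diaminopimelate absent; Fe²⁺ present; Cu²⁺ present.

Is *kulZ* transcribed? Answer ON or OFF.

Fe²⁺ is present, so FenV is inactive.
TorM is constitutively active in this strain.
No repressor is bound and TorM is active, so *irpV* is transcribed.
So IrpV is produced and active.
No repressor is bound and IrpV is active, so *dovM* is transcribed.
So DovM is produced and active.
Citrulline is present, so QilR is inactive.
MoO₄²⁻ is present, so PexE is active.
With repressor DovM bound, *kulZ* is not transcribed.

OFF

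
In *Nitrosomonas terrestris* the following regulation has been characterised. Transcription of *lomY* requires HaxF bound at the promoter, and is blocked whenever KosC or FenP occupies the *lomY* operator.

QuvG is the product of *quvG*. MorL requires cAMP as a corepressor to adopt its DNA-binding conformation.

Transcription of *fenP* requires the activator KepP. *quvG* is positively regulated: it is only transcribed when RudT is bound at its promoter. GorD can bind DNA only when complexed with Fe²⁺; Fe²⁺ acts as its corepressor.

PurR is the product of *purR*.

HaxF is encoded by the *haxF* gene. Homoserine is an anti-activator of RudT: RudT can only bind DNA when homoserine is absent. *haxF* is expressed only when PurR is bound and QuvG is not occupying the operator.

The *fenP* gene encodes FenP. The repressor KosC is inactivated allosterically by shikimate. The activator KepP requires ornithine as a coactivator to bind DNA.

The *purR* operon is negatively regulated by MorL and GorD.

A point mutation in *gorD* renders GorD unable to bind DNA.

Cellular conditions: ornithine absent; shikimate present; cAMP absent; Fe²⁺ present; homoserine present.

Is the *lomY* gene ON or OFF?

Shikimate is present, so KosC is inactive.
Ornithine is absent, so KepP is inactive.
Required activator KepP is absent, so *fenP* is not transcribed.
So FenP is not produced.
cAMP is absent, so MorL is inactive.
GorD is non-functional in this strain, so it has no effect.
With no repressor bound, *purR* is transcribed.
So PurR is produced and active.
Homoserine is present, so RudT is inactive.
Required activator RudT is absent, so *quvG* is not transcribed.
So QuvG is not produced.
No repressor is bound and PurR is active, so *haxF* is transcribed.
So HaxF is produced and active.
No repressor is bound and HaxF is active, so *lomY* is transcribed.

ON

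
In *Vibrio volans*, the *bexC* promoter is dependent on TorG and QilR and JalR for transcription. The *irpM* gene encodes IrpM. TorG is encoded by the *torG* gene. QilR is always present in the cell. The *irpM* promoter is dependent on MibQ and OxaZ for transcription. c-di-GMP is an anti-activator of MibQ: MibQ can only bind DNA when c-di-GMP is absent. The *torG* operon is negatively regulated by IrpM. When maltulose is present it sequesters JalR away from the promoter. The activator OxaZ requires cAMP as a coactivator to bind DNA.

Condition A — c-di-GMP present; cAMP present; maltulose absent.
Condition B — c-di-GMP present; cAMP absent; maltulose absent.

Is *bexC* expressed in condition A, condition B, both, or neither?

Condition A:
c-di-GMP is present, so MibQ is inactive.
cAMP is present, so OxaZ is active.
Required activator MibQ is absent, so *irpM* is not transcribed.
So IrpM is not produced.
With no repressor bound, *torG* is transcribed.
So TorG is produced and active.
QilR is produced constitutively and is active.
Maltulose is absent, so JalR is active.
No repressor is bound and TorG and QilR and JalR are active, so *bexC* is transcribed.
→ *bexC* is ON in A.
Condition B:
c-di-GMP is present, so MibQ is inactive.
cAMP is absent, so OxaZ is inactive.
Required activator MibQ is absent, so *irpM* is not transcribed.
So IrpM is not produced.
With no repressor bound, *torG* is transcribed.
So TorG is produced and active.
QilR is produced constitutively and is active.
Maltulose is absent, so JalR is active.
No repressor is bound and TorG and QilR and JalR are active, so *bexC* is transcribed.
→ *bexC* is ON in B.

both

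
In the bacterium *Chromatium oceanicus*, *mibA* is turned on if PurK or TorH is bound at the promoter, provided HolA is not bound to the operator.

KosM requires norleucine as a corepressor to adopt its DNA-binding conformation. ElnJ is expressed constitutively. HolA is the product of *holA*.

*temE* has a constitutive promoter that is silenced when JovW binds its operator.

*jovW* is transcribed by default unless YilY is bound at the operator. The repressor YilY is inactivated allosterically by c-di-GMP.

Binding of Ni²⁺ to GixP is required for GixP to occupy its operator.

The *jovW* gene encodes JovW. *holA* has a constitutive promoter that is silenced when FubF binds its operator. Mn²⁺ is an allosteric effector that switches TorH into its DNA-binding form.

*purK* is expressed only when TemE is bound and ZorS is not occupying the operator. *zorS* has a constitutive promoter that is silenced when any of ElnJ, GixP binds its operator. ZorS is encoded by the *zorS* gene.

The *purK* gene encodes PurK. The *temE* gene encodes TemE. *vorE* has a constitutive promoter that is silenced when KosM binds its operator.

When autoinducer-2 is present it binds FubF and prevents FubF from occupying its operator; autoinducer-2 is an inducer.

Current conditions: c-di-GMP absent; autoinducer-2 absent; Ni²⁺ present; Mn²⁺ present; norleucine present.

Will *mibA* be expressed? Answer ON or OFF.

ON

c-di-GMP is absent, so YilY is active.
With repressor YilY bound, *jovW* is not transcribed.
So JovW is not produced.
With no repressor bound, *temE* is transcribed.
So TemE is produced and active.
ElnJ is produced constitutively and is active.
Ni²⁺ is present, so GixP is active.
With repressor ElnJ bound, *zorS* is not transcribed.
So ZorS is not produced.
No repressor is bound and TemE is active, so *purK* is transcribed.
So PurK is produced and active.
Mn²⁺ is present, so TorH is active.
Autoinducer-2 is absent, so FubF is active.
With repressor FubF bound, *holA* is not transcribed.
So HolA is not produced.
Activator PurK is present, so *mibA* is transcribed.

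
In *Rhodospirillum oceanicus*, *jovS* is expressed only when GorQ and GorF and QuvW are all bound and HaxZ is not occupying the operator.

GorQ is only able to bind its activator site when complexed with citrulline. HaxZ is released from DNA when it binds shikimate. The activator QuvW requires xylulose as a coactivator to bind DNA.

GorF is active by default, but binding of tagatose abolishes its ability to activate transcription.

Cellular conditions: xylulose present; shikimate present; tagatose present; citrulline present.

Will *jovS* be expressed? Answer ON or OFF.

Citrulline is present, so GorQ is active.
Shikimate is present, so HaxZ is inactive.
Tagatose is present, so GorF is inactive.
Xylulose is present, so QuvW is active.
Required activator GorF is absent, so *jovS* is not transcribed.

OFF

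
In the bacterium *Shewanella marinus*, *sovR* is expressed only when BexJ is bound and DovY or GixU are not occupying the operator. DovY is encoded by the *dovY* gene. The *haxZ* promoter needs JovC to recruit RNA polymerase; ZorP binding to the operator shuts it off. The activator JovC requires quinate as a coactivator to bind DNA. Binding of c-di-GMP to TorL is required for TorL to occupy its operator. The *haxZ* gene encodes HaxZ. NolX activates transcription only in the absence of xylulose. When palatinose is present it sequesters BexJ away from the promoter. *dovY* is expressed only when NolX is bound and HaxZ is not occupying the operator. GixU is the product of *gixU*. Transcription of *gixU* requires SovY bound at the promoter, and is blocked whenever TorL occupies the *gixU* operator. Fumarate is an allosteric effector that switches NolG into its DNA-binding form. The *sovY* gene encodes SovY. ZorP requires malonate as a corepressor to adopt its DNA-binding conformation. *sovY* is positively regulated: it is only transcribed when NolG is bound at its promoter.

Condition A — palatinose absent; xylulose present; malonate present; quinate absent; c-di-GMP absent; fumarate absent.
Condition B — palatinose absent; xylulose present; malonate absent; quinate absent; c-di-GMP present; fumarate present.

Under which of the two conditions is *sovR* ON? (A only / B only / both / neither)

both

Condition A:
Palatinose is absent, so BexJ is active.
Xylulose is present, so NolX is inactive.
Malonate is present, so ZorP is active.
Quinate is absent, so JovC is inactive.
With repressor ZorP bound, *haxZ* is not transcribed.
So HaxZ is not produced.
Required activator NolX is absent, so *dovY* is not transcribed.
So DovY is not produced.
c-di-GMP is absent, so TorL is inactive.
Fumarate is absent, so NolG is inactive.
Required activator NolG is absent, so *sovY* is not transcribed.
So SovY is not produced.
Required activator SovY is absent, so *gixU* is not transcribed.
So GixU is not produced.
No repressor is bound and BexJ is active, so *sovR* is transcribed.
→ *sovR* is ON in A.
Condition B:
Palatinose is absent, so BexJ is active.
Xylulose is present, so NolX is inactive.
Malonate is absent, so ZorP is inactive.
Quinate is absent, so JovC is inactive.
Required activator JovC is absent, so *haxZ* is not transcribed.
So HaxZ is not produced.
Required activator NolX is absent, so *dovY* is not transcribed.
So DovY is not produced.
c-di-GMP is present, so TorL is active.
Fumarate is present, so NolG is active.
No repressor is bound and NolG is active, so *sovY* is transcribed.
So SovY is produced and active.
With repressor TorL bound, *gixU* is not transcribed.
So GixU is not produced.
No repressor is bound and BexJ is active, so *sovR* is transcribed.
→ *sovR* is ON in B.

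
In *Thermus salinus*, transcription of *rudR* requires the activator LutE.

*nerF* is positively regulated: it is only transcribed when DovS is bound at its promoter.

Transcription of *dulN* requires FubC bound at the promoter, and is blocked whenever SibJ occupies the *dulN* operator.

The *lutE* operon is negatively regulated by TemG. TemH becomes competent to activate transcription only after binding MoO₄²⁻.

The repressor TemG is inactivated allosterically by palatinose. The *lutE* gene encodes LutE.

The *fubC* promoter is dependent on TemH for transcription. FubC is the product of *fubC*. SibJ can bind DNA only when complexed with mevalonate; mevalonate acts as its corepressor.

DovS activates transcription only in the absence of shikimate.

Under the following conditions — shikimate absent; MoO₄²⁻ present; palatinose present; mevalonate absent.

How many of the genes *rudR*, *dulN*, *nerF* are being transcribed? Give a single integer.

3

Palatinose is present, so TemG is inactive.
With no repressor bound, *lutE* is transcribed.
So LutE is produced and active.
No repressor is bound and LutE is active, so *rudR* is transcribed.
→ *rudR* is ON.
Mevalonate is absent, so SibJ is inactive.
MoO₄²⁻ is present, so TemH is active.
No repressor is bound and TemH is active, so *fubC* is transcribed.
So FubC is produced and active.
No repressor is bound and FubC is active, so *dulN* is transcribed.
→ *dulN* is ON.
Shikimate is absent, so DovS is active.
No repressor is bound and DovS is active, so *nerF* is transcribed.
→ *nerF* is ON.
3 of the 3 genes are transcribed.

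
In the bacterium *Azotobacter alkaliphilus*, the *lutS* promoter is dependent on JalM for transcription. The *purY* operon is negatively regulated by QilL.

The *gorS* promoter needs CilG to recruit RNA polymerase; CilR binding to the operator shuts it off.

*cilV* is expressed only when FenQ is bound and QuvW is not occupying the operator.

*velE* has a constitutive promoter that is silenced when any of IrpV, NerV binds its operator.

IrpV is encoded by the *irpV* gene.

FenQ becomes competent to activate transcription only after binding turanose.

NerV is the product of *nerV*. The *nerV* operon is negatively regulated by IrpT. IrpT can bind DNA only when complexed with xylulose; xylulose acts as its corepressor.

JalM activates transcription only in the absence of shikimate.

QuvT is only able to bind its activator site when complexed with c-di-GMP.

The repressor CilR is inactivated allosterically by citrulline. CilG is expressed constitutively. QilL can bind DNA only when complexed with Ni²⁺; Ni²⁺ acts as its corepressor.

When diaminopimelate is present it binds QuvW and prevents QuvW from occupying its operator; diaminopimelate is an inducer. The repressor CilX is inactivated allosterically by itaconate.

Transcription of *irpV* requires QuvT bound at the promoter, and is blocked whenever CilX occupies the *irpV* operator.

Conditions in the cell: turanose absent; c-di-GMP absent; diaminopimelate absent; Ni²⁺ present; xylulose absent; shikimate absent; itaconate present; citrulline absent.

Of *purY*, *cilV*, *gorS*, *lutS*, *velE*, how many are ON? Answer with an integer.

1

Ni²⁺ is present, so QilL is active.
With repressor QilL bound, *purY* is not transcribed.
→ *purY* is OFF.
Diaminopimelate is absent, so QuvW is active.
Turanose is absent, so FenQ is inactive.
With repressor QuvW bound, *cilV* is not transcribed.
→ *cilV* is OFF.
CilG is produced constitutively and is active.
Citrulline is absent, so CilR is active.
With repressor CilR bound, *gorS* is not transcribed.
→ *gorS* is OFF.
Shikimate is absent, so JalM is active.
No repressor is bound and JalM is active, so *lutS* is transcribed.
→ *lutS* is ON.
Itaconate is present, so CilX is inactive.
c-di-GMP is absent, so QuvT is inactive.
Required activator QuvT is absent, so *irpV* is not transcribed.
So IrpV is not produced.
Xylulose is absent, so IrpT is inactive.
With no repressor bound, *nerV* is transcribed.
So NerV is produced and active.
With repressor NerV bound, *velE* is not transcribed.
→ *velE* is OFF.
1 of the 5 genes is transcribed.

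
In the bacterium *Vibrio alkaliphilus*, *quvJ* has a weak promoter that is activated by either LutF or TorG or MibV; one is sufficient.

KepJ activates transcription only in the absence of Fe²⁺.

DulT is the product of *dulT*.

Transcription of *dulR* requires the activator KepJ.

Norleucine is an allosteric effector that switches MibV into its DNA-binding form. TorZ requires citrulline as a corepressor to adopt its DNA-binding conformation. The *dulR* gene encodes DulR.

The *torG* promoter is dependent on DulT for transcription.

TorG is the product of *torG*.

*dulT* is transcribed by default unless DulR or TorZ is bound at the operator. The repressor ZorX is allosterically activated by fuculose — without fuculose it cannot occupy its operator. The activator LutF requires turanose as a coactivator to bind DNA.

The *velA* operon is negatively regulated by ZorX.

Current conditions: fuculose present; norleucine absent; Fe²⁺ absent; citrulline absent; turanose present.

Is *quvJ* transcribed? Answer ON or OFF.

Turanose is present, so LutF is active.
Fe²⁺ is absent, so KepJ is active.
No repressor is bound and KepJ is active, so *dulR* is transcribed.
So DulR is produced and active.
Citrulline is absent, so TorZ is inactive.
With repressor DulR bound, *dulT* is not transcribed.
So DulT is not produced.
Required activator DulT is absent, so *torG* is not transcribed.
So TorG is not produced.
Norleucine is absent, so MibV is inactive.
Activator LutF is present, so *quvJ* is transcribed.

ON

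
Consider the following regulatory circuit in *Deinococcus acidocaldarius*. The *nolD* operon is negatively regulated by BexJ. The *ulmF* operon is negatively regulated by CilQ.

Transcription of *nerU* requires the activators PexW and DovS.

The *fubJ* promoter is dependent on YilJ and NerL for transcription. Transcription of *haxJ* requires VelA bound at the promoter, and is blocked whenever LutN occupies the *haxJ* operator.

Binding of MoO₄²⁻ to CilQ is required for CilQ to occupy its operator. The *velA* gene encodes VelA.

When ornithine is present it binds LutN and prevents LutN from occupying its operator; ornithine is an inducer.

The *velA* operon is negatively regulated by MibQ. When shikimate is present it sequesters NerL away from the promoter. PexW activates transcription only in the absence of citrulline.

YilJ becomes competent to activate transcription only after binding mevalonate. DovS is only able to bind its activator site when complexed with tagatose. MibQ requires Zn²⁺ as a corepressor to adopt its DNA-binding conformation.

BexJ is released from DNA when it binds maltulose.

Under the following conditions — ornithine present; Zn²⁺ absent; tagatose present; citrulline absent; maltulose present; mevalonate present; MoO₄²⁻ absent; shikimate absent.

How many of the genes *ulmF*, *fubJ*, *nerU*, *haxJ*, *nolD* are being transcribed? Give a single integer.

MoO₄²⁻ is absent, so CilQ is inactive.
With no repressor bound, *ulmF* is transcribed.
→ *ulmF* is ON.
Mevalonate is present, so YilJ is active.
Shikimate is absent, so NerL is active.
No repressor is bound and YilJ and NerL are active, so *fubJ* is transcribed.
→ *fubJ* is ON.
Citrulline is absent, so PexW is active.
Tagatose is present, so DovS is active.
No repressor is bound and PexW and DovS are active, so *nerU* is transcribed.
→ *nerU* is ON.
Ornithine is present, so LutN is inactive.
Zn²⁺ is absent, so MibQ is inactive.
With no repressor bound, *velA* is transcribed.
So VelA is produced and active.
No repressor is bound and VelA is active, so *haxJ* is transcribed.
→ *haxJ* is ON.
Maltulose is present, so BexJ is inactive.
With no repressor bound, *nolD* is transcribed.
→ *nolD* is ON.
5 of the 5 genes are transcribed.

5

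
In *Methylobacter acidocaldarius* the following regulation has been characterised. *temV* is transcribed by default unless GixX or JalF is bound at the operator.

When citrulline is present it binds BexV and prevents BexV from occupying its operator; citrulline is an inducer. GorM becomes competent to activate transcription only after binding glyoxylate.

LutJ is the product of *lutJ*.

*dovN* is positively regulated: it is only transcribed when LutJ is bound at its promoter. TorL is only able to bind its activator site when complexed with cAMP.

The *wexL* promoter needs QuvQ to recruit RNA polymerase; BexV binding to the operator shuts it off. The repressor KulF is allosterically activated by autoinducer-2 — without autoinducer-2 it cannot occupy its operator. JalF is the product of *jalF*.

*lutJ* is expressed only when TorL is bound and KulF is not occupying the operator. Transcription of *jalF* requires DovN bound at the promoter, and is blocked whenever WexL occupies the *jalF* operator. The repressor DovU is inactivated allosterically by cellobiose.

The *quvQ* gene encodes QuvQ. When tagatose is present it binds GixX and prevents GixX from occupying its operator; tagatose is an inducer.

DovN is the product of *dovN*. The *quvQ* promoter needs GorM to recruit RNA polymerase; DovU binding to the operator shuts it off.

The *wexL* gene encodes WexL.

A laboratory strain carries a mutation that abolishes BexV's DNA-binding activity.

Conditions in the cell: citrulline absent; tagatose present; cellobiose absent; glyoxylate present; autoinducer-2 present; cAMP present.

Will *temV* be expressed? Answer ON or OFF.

ON

Tagatose is present, so GixX is inactive.
Autoinducer-2 is present, so KulF is active.
cAMP is present, so TorL is active.
With repressor KulF bound, *lutJ* is not transcribed.
So LutJ is not produced.
Required activator LutJ is absent, so *dovN* is not transcribed.
So DovN is not produced.
BexV is non-functional in this strain, so it has no effect.
Cellobiose is absent, so DovU is active.
Glyoxylate is present, so GorM is active.
With repressor DovU bound, *quvQ* is not transcribed.
So QuvQ is not produced.
Required activator QuvQ is absent, so *wexL* is not transcribed.
So WexL is not produced.
Required activator DovN is absent, so *jalF* is not transcribed.
So JalF is not produced.
With no repressor bound, *temV* is transcribed.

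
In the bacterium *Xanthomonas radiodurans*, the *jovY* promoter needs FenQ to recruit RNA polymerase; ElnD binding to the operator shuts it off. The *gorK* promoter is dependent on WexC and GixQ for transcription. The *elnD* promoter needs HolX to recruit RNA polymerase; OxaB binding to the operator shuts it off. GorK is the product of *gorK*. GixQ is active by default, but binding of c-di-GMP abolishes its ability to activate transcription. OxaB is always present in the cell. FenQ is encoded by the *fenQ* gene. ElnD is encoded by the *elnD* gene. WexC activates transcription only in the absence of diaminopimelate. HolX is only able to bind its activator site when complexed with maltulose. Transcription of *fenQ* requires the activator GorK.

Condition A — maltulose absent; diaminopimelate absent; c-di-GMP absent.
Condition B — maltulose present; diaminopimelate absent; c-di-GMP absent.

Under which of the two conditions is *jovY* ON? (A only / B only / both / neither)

Condition A:
OxaB is produced constitutively and is active.
Maltulose is absent, so HolX is inactive.
With repressor OxaB bound, *elnD* is not transcribed.
So ElnD is not produced.
Diaminopimelate is absent, so WexC is active.
c-di-GMP is absent, so GixQ is active.
No repressor is bound and WexC and GixQ are active, so *gorK* is transcribed.
So GorK is produced and active.
No repressor is bound and GorK is active, so *fenQ* is transcribed.
So FenQ is produced and active.
No repressor is bound and FenQ is active, so *jovY* is transcribed.
→ *jovY* is ON in A.
Condition B:
OxaB is produced constitutively and is active.
Maltulose is present, so HolX is active.
With repressor OxaB bound, *elnD* is not transcribed.
So ElnD is not produced.
Diaminopimelate is absent, so WexC is active.
c-di-GMP is absent, so GixQ is active.
No repressor is bound and WexC and GixQ are active, so *gorK* is transcribed.
So GorK is produced and active.
No repressor is bound and GorK is active, so *fenQ* is transcribed.
So FenQ is produced and active.
No repressor is bound and FenQ is active, so *jovY* is transcribed.
→ *jovY* is ON in B.

both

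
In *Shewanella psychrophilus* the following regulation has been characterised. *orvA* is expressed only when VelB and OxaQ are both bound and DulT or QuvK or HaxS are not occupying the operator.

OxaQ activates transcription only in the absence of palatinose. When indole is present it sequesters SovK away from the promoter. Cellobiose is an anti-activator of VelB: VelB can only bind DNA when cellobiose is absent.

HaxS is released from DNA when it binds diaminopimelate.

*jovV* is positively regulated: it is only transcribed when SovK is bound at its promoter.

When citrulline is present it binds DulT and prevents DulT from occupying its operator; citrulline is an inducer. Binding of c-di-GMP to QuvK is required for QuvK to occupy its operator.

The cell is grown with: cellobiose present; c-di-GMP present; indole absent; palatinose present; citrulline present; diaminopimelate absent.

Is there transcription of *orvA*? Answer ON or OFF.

OFF

Cellobiose is present, so VelB is inactive.
Palatinose is present, so OxaQ is inactive.
Citrulline is present, so DulT is inactive.
c-di-GMP is present, so QuvK is active.
Diaminopimelate is absent, so HaxS is active.
With repressor QuvK bound, *orvA* is not transcribed.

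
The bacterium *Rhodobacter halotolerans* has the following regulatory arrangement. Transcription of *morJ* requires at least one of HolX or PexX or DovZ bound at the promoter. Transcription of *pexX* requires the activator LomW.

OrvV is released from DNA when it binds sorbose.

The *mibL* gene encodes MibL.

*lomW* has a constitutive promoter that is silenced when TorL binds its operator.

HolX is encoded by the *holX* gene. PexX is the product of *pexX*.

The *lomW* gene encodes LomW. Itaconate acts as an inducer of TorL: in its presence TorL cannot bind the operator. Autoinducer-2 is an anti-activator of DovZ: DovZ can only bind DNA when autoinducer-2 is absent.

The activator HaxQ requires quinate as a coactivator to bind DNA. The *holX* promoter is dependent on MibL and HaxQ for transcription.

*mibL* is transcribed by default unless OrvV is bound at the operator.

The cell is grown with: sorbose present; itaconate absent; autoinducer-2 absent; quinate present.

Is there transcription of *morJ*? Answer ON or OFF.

Sorbose is present, so OrvV is inactive.
With no repressor bound, *mibL* is transcribed.
So MibL is produced and active.
Quinate is present, so HaxQ is active.
No repressor is bound and MibL and HaxQ are active, so *holX* is transcribed.
So HolX is produced and active.
Itaconate is absent, so TorL is active.
With repressor TorL bound, *lomW* is not transcribed.
So LomW is not produced.
Required activator LomW is absent, so *pexX* is not transcribed.
So PexX is not produced.
Autoinducer-2 is absent, so DovZ is active.
Activator HolX is present, so *morJ* is transcribed.

ON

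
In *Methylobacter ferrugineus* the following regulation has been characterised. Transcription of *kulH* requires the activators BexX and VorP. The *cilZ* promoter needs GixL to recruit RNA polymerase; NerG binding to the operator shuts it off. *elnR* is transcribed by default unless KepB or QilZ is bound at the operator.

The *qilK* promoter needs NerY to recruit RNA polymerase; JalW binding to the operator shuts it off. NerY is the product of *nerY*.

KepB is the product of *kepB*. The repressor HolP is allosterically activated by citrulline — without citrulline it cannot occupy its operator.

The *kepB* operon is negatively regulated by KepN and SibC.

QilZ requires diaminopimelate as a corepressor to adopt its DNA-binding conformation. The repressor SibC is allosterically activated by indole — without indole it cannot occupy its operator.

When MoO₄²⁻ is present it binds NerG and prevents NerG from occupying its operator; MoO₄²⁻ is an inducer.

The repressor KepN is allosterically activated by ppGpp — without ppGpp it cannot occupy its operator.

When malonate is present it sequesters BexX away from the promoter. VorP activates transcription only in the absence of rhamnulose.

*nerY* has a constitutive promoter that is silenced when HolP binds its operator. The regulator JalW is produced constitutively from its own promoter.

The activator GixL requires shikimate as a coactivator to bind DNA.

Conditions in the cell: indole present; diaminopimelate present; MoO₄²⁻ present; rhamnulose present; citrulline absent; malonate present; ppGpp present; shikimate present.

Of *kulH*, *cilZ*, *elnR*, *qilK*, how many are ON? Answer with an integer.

Malonate is present, so BexX is inactive.
Rhamnulose is present, so VorP is inactive.
Required activator BexX is absent, so *kulH* is not transcribed.
→ *kulH* is OFF.
MoO₄²⁻ is present, so NerG is inactive.
Shikimate is present, so GixL is active.
No repressor is bound and GixL is active, so *cilZ* is transcribed.
→ *cilZ* is ON.
ppGpp is present, so KepN is active.
Indole is present, so SibC is active.
With repressor KepN bound, *kepB* is not transcribed.
So KepB is not produced.
Diaminopimelate is present, so QilZ is active.
With repressor QilZ bound, *elnR* is not transcribed.
→ *elnR* is OFF.
Citrulline is absent, so HolP is inactive.
With no repressor bound, *nerY* is transcribed.
So NerY is produced and active.
JalW is produced constitutively and is active.
With repressor JalW bound, *qilK* is not transcribed.
→ *qilK* is OFF.
1 of the 4 genes is transcribed.

1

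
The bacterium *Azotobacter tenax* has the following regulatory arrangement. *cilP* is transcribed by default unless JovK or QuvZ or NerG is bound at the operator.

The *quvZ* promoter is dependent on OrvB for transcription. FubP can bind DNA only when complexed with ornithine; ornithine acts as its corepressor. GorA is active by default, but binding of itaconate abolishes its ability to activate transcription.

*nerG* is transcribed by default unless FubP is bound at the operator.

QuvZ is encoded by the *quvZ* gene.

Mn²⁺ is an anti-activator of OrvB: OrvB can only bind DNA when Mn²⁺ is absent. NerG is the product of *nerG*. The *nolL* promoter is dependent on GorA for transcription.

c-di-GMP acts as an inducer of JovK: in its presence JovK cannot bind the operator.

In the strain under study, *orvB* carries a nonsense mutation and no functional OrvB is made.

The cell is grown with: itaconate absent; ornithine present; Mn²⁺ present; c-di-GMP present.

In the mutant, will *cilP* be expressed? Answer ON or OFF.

c-di-GMP is present, so JovK is inactive.
OrvB is non-functional in this strain, so it has no effect.
Required activator OrvB is absent, so *quvZ* is not transcribed.
So QuvZ is not produced.
Ornithine is present, so FubP is active.
With repressor FubP bound, *nerG* is not transcribed.
So NerG is not produced.
With no repressor bound, *cilP* is transcribed.

ON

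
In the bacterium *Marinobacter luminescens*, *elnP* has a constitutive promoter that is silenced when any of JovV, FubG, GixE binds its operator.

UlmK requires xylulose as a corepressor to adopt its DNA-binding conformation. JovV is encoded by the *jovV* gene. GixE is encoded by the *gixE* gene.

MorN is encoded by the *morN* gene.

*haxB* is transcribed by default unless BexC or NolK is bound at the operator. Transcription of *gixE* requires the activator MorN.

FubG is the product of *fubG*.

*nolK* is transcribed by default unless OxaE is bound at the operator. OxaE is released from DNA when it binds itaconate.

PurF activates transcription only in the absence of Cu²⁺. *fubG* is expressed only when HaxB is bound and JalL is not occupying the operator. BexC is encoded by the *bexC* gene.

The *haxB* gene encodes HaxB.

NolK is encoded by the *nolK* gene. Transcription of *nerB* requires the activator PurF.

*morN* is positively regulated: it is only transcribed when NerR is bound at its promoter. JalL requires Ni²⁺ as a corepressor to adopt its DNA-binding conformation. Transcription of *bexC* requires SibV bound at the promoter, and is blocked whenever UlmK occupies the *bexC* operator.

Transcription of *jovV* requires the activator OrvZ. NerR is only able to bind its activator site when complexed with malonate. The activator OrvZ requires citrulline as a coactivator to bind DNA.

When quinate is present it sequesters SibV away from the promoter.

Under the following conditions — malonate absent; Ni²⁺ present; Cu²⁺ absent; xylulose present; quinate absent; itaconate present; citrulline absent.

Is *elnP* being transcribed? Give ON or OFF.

Citrulline is absent, so OrvZ is inactive.
Required activator OrvZ is absent, so *jovV* is not transcribed.
So JovV is not produced.
Ni²⁺ is present, so JalL is active.
Quinate is absent, so SibV is active.
Xylulose is present, so UlmK is active.
With repressor UlmK bound, *bexC* is not transcribed.
So BexC is not produced.
Itaconate is present, so OxaE is inactive.
With no repressor bound, *nolK* is transcribed.
So NolK is produced and active.
With repressor NolK bound, *haxB* is not transcribed.
So HaxB is not produced.
With repressor JalL bound, *fubG* is not transcribed.
So FubG is not produced.
Malonate is absent, so NerR is inactive.
Required activator NerR is absent, so *morN* is not transcribed.
So MorN is not produced.
Required activator MorN is absent, so *gixE* is not transcribed.
So GixE is not produced.
With no repressor bound, *elnP* is transcribed.

ON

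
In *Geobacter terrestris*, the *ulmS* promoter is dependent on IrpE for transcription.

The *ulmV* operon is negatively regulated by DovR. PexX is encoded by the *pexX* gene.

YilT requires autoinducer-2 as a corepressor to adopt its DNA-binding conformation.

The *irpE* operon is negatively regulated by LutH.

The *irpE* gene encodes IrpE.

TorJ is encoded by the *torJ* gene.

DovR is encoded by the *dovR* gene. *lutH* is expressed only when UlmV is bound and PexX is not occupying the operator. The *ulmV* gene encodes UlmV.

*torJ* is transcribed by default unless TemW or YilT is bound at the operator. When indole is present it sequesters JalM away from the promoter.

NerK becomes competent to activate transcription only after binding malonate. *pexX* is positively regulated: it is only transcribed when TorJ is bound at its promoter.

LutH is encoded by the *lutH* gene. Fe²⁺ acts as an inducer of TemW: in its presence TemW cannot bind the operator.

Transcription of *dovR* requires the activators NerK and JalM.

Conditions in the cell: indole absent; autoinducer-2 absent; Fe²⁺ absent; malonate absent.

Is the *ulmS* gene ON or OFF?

OFF

Malonate is absent, so NerK is inactive.
Indole is absent, so JalM is active.
Required activator NerK is absent, so *dovR* is not transcribed.
So DovR is not produced.
With no repressor bound, *ulmV* is transcribed.
So UlmV is produced and active.
Fe²⁺ is absent, so TemW is active.
Autoinducer-2 is absent, so YilT is inactive.
With repressor TemW bound, *torJ* is not transcribed.
So TorJ is not produced.
Required activator TorJ is absent, so *pexX* is not transcribed.
So PexX is not produced.
No repressor is bound and UlmV is active, so *lutH* is transcribed.
So LutH is produced and active.
With repressor LutH bound, *irpE* is not transcribed.
So IrpE is not produced.
Required activator IrpE is absent, so *ulmS* is not transcribed.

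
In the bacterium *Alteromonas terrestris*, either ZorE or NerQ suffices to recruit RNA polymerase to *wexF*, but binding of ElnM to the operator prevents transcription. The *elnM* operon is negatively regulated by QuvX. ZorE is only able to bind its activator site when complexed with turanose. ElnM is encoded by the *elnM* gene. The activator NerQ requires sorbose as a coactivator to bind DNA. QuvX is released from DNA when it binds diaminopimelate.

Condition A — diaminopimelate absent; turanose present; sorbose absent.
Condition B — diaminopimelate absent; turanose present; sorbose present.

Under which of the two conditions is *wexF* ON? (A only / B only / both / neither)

both

Condition A:
Diaminopimelate is absent, so QuvX is active.
With repressor QuvX bound, *elnM* is not transcribed.
So ElnM is not produced.
Turanose is present, so ZorE is active.
Sorbose is absent, so NerQ is inactive.
Activator ZorE is present, so *wexF* is transcribed.
→ *wexF* is ON in A.
Condition B:
Diaminopimelate is absent, so QuvX is active.
With repressor QuvX bound, *elnM* is not transcribed.
So ElnM is not produced.
Turanose is present, so ZorE is active.
Sorbose is present, so NerQ is active.
Activator ZorE is present, so *wexF* is transcribed.
→ *wexF* is ON in B.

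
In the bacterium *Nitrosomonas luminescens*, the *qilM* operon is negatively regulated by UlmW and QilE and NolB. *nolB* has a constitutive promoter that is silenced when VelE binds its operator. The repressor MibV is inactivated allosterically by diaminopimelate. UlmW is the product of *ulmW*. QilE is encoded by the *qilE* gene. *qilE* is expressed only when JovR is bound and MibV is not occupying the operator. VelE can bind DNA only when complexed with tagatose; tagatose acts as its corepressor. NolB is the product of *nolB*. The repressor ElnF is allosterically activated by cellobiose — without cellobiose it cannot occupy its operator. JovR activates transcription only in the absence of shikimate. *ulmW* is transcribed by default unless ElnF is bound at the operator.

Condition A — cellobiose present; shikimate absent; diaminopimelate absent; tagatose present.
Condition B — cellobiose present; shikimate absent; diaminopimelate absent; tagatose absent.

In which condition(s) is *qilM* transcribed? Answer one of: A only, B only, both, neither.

Condition A:
Cellobiose is present, so ElnF is active.
With repressor ElnF bound, *ulmW* is not transcribed.
So UlmW is not produced.
Shikimate is absent, so JovR is active.
Diaminopimelate is absent, so MibV is active.
With repressor MibV bound, *qilE* is not transcribed.
So QilE is not produced.
Tagatose is present, so VelE is active.
With repressor VelE bound, *nolB* is not transcribed.
So NolB is not produced.
With no repressor bound, *qilM* is transcribed.
→ *qilM* is ON in A.
Condition B:
Cellobiose is present, so ElnF is active.
With repressor ElnF bound, *ulmW* is not transcribed.
So UlmW is not produced.
Shikimate is absent, so JovR is active.
Diaminopimelate is absent, so MibV is active.
With repressor MibV bound, *qilE* is not transcribed.
So QilE is not produced.
Tagatose is absent, so VelE is inactive.
With no repressor bound, *nolB* is transcribed.
So NolB is produced and active.
With repressor NolB bound, *qilM* is not transcribed.
→ *qilM* is OFF in B.

A only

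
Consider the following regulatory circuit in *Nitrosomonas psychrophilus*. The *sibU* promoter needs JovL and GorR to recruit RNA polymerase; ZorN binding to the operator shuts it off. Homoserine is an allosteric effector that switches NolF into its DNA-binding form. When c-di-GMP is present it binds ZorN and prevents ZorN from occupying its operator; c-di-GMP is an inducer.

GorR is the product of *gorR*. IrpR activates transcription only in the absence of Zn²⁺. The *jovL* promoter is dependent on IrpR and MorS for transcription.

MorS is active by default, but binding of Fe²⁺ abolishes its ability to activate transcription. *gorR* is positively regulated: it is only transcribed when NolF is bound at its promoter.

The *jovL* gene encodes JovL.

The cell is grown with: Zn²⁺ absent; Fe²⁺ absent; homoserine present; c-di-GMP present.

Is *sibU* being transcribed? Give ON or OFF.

ON

Zn²⁺ is absent, so IrpR is active.
Fe²⁺ is absent, so MorS is active.
No repressor is bound and IrpR and MorS are active, so *jovL* is transcribed.
So JovL is produced and active.
Homoserine is present, so NolF is active.
No repressor is bound and NolF is active, so *gorR* is transcribed.
So GorR is produced and active.
c-di-GMP is present, so ZorN is inactive.
No repressor is bound and JovL and GorR are active, so *sibU* is transcribed.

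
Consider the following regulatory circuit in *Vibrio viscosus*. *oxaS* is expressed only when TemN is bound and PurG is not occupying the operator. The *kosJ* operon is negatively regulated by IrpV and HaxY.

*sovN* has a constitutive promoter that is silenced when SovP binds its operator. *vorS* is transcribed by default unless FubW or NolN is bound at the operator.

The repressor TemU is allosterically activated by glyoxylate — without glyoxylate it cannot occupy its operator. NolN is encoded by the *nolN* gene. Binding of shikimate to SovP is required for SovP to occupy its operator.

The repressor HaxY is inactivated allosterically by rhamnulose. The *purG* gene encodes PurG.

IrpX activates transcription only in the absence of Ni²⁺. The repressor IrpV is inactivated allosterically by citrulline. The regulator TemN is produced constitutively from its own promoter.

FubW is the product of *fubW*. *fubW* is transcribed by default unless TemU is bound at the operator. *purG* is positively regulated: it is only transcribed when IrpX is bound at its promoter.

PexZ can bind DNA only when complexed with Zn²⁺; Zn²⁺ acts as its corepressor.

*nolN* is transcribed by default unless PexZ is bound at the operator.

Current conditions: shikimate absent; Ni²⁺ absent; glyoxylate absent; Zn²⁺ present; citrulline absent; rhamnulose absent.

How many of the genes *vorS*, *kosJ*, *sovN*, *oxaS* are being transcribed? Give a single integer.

1

Glyoxylate is absent, so TemU is inactive.
With no repressor bound, *fubW* is transcribed.
So FubW is produced and active.
Zn²⁺ is present, so PexZ is active.
With repressor PexZ bound, *nolN* is not transcribed.
So NolN is not produced.
With repressor FubW bound, *vorS* is not transcribed.
→ *vorS* is OFF.
Citrulline is absent, so IrpV is active.
Rhamnulose is absent, so HaxY is active.
With repressor IrpV bound, *kosJ* is not transcribed.
→ *kosJ* is OFF.
Shikimate is absent, so SovP is inactive.
With no repressor bound, *sovN* is transcribed.
→ *sovN* is ON.
Ni²⁺ is absent, so IrpX is active.
No repressor is bound and IrpX is active, so *purG* is transcribed.
So PurG is produced and active.
TemN is produced constitutively and is active.
With repressor PurG bound, *oxaS* is not transcribed.
→ *oxaS* is OFF.
1 of the 4 genes is transcribed.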